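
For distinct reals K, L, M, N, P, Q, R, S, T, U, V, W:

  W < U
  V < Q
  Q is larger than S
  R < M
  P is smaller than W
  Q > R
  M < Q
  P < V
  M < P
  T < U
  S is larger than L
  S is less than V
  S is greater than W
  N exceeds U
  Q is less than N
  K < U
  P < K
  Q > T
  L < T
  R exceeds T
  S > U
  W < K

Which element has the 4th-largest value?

S

Chaining the given pairs: L < T < R < M < P < W < K < U < S < V < Q < N.
The 4th largest is S.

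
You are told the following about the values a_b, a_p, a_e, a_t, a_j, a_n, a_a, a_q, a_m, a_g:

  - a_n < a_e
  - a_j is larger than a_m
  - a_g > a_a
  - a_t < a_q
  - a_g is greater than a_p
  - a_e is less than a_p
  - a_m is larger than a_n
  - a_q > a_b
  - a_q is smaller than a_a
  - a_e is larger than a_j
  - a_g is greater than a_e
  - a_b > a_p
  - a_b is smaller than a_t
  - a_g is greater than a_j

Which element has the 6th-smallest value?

a_b

Piecing the relations together gives one ordering: a_n < a_m < a_j < a_e < a_p < a_b < a_t < a_q < a_a < a_g.
The 6th smallest is a_b.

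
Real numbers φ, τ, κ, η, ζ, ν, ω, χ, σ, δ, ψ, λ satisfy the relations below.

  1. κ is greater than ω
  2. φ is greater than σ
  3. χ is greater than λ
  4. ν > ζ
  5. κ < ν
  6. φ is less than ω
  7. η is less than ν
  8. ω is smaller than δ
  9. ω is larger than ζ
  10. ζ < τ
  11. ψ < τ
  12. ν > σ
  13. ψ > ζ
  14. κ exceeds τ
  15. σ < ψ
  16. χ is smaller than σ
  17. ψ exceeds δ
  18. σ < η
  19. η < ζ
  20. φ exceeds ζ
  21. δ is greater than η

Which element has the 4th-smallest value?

η

The consecutive relations fix a unique order: λ < χ < σ < η < ζ < φ < ω < δ < ψ < τ < κ < ν.
Counting 4 from the smallest end gives η.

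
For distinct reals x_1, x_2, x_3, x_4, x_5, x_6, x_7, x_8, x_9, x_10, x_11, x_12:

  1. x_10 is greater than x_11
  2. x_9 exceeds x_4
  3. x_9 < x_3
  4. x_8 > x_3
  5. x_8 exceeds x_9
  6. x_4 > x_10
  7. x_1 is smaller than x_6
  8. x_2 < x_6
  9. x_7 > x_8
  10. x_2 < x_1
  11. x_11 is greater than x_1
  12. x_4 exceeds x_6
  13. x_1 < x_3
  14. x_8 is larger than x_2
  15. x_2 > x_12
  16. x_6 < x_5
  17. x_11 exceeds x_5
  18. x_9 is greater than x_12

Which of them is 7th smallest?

x_10

The consecutive relations fix a unique order: x_12 < x_2 < x_1 < x_6 < x_5 < x_11 < x_10 < x_4 < x_9 < x_3 < x_8 < x_7.
Counting 7 from the smallest end gives x_10.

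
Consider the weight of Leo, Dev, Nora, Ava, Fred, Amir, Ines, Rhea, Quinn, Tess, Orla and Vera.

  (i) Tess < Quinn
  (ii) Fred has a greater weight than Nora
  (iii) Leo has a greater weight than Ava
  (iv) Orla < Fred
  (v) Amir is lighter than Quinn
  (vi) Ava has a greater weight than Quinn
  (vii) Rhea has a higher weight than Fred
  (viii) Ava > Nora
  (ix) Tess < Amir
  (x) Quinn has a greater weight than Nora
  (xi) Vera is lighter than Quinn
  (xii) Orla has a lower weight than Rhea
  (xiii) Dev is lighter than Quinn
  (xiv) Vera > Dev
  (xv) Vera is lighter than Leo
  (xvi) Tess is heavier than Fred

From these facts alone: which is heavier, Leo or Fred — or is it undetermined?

The relevant relations are Fred < Tess; Tess < Amir; Amir < Quinn; Quinn < Ava; Ava < Leo.
Together: Fred < Tess < Amir < Quinn < Ava < Leo.
So Leo is heavier.

Leo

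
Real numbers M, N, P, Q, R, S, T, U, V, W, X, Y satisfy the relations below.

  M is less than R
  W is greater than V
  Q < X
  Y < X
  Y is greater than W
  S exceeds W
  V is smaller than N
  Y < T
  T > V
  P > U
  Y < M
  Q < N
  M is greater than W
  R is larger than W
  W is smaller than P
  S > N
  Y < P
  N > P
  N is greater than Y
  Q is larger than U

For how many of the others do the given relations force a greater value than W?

The elements the relations force above W are Y, M, X, P, N, R, S, T — no chain reaches any other.
That is 8.

8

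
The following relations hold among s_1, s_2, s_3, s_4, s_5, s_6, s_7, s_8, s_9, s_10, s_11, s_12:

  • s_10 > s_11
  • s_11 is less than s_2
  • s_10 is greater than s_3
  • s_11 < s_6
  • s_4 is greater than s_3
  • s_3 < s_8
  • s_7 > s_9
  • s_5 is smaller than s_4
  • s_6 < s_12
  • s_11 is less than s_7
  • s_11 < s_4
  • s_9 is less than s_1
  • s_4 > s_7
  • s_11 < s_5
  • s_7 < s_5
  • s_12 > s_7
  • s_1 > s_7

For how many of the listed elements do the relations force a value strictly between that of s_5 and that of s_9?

1

The relations place s_9 below s_5. An element lies strictly between them when it is forced above s_9 and also forced below s_5.
Above s_9: {s_7, s_12, s_1, s_4}. Below s_5: {s_11, s_7}.
Intersection: {s_7} — 1.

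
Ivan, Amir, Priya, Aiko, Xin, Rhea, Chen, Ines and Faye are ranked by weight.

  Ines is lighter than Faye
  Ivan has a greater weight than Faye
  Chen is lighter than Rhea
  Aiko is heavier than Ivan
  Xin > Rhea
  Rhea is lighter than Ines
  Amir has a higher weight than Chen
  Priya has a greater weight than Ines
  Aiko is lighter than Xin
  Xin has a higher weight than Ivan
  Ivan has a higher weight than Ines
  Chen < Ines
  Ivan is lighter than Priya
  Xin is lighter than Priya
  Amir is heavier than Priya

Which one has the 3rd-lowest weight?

Ines

The consecutive relations fix a unique order: Chen < Rhea < Ines < Faye < Ivan < Aiko < Xin < Priya < Amir.
The 3rd smallest is Ines.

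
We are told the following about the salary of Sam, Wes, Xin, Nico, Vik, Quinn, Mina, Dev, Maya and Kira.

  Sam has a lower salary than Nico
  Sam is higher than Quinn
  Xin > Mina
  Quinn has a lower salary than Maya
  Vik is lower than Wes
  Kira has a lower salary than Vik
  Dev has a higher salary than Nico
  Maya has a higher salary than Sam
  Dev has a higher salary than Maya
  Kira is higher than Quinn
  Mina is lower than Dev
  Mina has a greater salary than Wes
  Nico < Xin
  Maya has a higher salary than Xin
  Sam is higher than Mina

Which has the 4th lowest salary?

Wes

Piecing the relations together gives one ordering: Quinn < Kira < Vik < Wes < Mina < Sam < Nico < Xin < Maya < Dev.
The 4th smallest is Wes.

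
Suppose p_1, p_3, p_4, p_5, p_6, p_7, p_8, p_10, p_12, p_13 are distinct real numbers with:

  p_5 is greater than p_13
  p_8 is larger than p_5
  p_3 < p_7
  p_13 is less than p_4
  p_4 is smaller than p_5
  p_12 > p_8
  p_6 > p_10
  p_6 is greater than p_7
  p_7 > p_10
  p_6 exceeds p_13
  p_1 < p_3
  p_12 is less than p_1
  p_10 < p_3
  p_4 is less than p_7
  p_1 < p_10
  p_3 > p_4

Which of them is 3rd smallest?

Chaining the given pairs: p_13 < p_4 < p_5 < p_8 < p_12 < p_1 < p_10 < p_3 < p_7 < p_6.
The 3rd smallest is p_5.

p_5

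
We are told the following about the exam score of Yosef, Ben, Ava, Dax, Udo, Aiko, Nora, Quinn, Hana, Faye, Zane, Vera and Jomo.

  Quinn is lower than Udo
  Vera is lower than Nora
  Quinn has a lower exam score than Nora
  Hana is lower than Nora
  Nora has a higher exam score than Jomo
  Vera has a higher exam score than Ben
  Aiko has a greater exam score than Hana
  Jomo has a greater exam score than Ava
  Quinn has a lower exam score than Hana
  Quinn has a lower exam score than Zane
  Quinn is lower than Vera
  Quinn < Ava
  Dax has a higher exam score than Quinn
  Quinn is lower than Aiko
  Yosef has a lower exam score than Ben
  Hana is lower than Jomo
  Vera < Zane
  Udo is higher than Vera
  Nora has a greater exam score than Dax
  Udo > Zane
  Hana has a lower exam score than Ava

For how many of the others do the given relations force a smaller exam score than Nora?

8

The elements the relations force below Nora are Quinn, Dax, Hana, Ava, Jomo, Yosef, Ben, Vera — no chain reaches any other.
That is 8.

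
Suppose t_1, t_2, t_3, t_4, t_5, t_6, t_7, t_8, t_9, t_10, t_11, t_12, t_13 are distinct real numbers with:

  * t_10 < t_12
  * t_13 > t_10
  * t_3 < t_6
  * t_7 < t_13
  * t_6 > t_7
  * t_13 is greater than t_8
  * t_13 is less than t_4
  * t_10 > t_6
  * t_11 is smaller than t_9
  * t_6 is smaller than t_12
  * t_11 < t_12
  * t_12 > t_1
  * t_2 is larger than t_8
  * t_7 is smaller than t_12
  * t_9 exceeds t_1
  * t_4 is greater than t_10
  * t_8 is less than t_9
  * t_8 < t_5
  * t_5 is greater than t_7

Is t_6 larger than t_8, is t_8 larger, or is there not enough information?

Following every chain through t_8: above t_8 we get t_5, t_2, t_13, t_4, t_9.
t_6 is not reached, and no chain runs the other way from t_6 to t_8.
So the given relations leave the order of t_8 and t_6 undetermined.

undetermined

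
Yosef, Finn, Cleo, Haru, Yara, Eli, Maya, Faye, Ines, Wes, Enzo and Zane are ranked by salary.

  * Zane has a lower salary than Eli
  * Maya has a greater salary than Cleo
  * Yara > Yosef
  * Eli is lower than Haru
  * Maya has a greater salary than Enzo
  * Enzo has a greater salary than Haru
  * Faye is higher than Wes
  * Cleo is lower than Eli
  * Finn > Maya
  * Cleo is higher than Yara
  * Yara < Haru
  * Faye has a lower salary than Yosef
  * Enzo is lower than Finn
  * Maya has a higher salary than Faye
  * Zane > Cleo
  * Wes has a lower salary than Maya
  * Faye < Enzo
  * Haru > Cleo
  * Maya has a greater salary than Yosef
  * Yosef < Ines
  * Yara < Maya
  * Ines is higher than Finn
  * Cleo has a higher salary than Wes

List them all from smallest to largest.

Each adjacent pair is fixed by a given relation: Wes < Faye; Faye < Yosef; Yosef < Yara; Yara < Cleo; Cleo < Zane; Zane < Eli; Eli < Haru; Haru < Enzo; Enzo < Maya; Maya < Finn; Finn < Ines. Chaining them end to end gives the full order.

Wes < Faye < Yosef < Yara < Cleo < Zane < Eli < Haru < Enzo < Maya < Finn < Ines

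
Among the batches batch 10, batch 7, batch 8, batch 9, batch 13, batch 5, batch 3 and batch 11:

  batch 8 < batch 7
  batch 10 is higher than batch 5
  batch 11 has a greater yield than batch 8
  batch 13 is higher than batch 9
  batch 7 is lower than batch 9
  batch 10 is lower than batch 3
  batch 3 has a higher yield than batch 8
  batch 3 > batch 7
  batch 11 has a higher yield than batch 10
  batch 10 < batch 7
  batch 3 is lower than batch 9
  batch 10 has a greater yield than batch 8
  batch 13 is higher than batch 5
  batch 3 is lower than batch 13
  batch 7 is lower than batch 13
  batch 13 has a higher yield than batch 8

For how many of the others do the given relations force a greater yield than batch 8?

6

The elements the relations force above batch 8 are batch 10, batch 7, batch 3, batch 11, batch 9, batch 13 — no chain reaches any other.
That is 6.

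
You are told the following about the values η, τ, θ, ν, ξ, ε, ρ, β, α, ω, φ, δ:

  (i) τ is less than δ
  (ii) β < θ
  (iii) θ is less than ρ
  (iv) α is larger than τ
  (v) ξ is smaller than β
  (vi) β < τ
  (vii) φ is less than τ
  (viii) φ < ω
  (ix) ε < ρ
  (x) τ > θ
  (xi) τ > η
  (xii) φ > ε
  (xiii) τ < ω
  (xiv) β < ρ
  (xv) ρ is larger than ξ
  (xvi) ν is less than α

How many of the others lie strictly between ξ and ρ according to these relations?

The relations place ξ below ρ. An element lies strictly between them when it is forced above ξ and also forced below ρ.
Above ξ: {β, θ, τ, δ, α, ω}. Below ρ: {ε, β, θ}.
Intersection: {β, θ} — 2.

2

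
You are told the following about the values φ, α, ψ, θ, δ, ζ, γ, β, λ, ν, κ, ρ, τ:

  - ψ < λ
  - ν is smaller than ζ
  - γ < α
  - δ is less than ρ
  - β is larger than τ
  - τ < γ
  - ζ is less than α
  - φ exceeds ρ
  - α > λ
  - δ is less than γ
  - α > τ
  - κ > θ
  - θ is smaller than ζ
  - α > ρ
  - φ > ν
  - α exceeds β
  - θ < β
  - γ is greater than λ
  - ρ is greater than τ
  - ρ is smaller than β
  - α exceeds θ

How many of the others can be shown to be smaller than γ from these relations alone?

4

From γ the given relations immediately reach τ, δ, λ.
From those, ψ — 4 in total.
Nothing else is reachable below γ; 4 in all.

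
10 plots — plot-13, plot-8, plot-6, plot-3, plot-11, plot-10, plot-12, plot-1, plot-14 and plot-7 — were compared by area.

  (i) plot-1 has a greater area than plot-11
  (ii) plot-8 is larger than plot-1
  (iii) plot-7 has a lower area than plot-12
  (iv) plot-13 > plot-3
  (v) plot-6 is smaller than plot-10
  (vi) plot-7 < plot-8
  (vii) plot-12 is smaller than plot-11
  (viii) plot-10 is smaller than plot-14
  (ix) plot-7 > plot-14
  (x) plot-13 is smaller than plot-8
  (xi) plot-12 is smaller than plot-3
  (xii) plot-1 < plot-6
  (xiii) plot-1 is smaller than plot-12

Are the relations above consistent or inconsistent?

inconsistent

Chaining the given relations yields plot-11 < plot-1 < plot-6 < plot-10 < plot-14 < plot-7 < plot-12, so plot-11 < plot-12. But one relation states plot-12 < plot-11. These cannot both hold.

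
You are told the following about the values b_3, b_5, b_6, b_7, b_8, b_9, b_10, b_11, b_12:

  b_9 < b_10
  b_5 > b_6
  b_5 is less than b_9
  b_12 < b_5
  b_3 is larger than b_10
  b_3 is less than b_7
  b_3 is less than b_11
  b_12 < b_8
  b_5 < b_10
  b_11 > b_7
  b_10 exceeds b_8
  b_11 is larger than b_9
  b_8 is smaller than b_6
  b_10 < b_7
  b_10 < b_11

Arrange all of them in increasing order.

The consecutive links are each given: b_12 < b_8; b_8 < b_6; b_6 < b_5; b_5 < b_9; b_9 < b_10; b_10 < b_3; b_3 < b_7; b_7 < b_11.

b_12 < b_8 < b_6 < b_5 < b_9 < b_10 < b_3 < b_7 < b_11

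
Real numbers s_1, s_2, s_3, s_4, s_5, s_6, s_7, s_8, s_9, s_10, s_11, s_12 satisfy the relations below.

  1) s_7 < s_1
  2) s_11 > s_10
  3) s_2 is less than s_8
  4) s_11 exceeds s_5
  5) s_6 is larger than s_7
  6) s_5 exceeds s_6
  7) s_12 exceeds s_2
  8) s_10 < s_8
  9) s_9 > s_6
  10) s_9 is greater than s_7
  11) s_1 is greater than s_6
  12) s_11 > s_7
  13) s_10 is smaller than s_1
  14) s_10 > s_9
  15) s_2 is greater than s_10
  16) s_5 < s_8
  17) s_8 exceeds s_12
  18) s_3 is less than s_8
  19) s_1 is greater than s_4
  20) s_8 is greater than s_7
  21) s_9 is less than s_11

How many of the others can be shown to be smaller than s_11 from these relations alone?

5

Directly below s_11: s_7, s_9, s_10, s_5.
One step further: s_6 (5 so far).
No other element is forced below s_11 by the given relations, so the count is 5.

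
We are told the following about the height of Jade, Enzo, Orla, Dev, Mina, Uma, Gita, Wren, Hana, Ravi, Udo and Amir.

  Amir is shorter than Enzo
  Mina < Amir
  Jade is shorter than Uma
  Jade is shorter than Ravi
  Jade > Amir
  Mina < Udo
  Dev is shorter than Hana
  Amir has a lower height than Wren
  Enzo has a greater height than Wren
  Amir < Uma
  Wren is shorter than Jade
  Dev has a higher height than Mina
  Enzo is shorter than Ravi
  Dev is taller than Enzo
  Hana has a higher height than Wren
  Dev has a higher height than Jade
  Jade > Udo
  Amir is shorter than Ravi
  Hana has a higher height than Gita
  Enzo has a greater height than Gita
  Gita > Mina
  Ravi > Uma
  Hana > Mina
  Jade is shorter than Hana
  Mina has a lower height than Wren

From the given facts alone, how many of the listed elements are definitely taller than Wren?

Directly above Wren: Jade, Enzo, Hana.
One step further: Uma, Ravi, Dev (6 so far).
No other element is forced above Wren by the given relations, so the count is 6.

6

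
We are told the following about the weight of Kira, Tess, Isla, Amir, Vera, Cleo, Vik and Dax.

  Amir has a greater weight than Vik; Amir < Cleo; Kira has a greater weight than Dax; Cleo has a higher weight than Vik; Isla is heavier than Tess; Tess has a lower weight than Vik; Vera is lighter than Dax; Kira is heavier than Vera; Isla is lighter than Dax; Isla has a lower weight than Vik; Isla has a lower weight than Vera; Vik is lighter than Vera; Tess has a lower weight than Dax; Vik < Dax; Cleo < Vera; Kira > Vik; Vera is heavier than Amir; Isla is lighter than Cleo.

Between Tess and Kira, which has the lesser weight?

Tess < Isla < Vik < Amir < Cleo < Vera < Dax < Kira, by transitivity through Isla, Vik, Amir, Cleo, Vera, Dax.
So Tess < Kira; Tess is the lighter of the two.

Tess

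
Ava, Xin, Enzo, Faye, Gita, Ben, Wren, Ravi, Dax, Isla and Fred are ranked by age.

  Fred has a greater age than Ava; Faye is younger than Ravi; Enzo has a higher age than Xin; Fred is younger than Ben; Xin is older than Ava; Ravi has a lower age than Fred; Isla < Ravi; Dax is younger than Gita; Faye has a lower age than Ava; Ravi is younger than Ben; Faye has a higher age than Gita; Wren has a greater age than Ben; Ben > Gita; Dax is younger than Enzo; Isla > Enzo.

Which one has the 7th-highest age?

Xin

Chaining the given pairs: Dax < Gita < Faye < Ava < Xin < Enzo < Isla < Ravi < Fred < Ben < Wren.
The 7th largest is Xin.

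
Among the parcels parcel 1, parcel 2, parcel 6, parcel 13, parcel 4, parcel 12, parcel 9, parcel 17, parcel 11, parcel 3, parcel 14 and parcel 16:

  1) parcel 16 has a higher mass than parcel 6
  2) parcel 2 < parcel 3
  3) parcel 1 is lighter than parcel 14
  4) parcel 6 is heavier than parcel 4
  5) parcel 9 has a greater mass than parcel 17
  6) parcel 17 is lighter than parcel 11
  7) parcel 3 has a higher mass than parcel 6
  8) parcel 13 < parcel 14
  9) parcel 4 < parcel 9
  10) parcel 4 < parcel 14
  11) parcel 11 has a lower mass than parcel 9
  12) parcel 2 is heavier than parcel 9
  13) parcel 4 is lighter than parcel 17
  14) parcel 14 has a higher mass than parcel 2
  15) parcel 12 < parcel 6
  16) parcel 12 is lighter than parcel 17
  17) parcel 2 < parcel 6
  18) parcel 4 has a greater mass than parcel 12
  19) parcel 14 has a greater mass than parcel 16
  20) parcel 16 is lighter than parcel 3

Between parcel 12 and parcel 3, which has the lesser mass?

Chaining the given relations: parcel 12 < parcel 17 < parcel 11 < parcel 9 < parcel 2 < parcel 6 < parcel 16 < parcel 3.
So parcel 12 < parcel 3; parcel 12 is the lighter of the two.

parcel 12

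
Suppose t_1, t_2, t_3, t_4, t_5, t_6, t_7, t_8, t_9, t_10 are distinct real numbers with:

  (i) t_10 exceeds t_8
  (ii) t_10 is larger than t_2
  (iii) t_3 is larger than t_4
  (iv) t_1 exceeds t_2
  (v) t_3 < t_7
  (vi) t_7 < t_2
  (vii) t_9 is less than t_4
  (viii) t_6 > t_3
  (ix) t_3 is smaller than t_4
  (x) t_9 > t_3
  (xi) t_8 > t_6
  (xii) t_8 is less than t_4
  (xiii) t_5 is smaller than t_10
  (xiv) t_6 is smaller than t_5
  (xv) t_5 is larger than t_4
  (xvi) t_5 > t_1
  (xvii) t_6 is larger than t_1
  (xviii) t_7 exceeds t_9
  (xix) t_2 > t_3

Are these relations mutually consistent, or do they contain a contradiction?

We have t_4 < t_3 stated directly, yet also t_3 < t_9 < t_7 < t_2 < t_1 < t_6 < t_8 < t_4 by chaining the others — so t_3 < t_4. Contradiction.

inconsistent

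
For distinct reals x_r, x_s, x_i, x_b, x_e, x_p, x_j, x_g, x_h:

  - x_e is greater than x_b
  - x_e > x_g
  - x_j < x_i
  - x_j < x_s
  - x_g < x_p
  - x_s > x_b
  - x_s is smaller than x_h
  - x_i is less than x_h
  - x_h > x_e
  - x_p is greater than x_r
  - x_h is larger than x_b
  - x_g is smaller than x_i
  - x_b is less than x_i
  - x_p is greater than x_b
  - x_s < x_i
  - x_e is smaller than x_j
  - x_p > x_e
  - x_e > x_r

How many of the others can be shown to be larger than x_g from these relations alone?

Directly above x_g: x_e, x_p, x_i.
One step further: x_j, x_h (5 so far).
One step further: x_s (6 so far).
No other element is forced above x_g by the given relations, so the count is 6.

6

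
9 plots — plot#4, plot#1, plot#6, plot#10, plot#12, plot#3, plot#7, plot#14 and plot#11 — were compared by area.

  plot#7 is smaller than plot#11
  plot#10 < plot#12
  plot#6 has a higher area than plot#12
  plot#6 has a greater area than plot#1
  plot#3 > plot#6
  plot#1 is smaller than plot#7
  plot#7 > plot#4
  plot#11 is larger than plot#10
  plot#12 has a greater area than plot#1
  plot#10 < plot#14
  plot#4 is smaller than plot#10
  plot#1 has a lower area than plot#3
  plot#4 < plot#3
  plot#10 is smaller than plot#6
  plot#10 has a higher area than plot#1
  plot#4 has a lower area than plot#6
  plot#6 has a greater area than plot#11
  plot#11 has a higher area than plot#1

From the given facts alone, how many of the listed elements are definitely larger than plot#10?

5

Directly above plot#10: plot#11, plot#12, plot#6, plot#14.
One step further: plot#3 (5 so far).
Nothing else is reachable above plot#10; 5 in all.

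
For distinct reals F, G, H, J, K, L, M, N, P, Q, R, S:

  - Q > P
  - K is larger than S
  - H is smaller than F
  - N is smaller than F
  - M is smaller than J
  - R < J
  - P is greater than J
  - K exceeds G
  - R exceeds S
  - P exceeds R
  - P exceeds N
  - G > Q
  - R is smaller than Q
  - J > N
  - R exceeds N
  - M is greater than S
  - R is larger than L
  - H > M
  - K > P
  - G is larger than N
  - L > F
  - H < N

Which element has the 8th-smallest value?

J

Chaining the given pairs: S < M < H < N < F < L < R < J < P < Q < G < K.
The 8th smallest is J.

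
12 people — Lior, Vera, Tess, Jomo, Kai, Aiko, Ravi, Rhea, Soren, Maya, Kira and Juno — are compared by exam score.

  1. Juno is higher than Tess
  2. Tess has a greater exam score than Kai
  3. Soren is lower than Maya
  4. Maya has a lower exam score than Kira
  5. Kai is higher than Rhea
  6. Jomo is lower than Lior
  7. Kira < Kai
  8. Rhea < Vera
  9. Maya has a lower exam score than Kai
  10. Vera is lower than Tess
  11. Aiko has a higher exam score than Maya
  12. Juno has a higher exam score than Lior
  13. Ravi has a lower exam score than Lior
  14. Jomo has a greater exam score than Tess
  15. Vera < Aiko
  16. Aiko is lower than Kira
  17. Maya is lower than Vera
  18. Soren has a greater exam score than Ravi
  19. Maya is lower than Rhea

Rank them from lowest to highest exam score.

The consecutive links are each given: Ravi < Soren; Soren < Maya; Maya < Rhea; Rhea < Vera; Vera < Aiko; Aiko < Kira; Kira < Kai; Kai < Tess; Tess < Jomo; Jomo < Lior; Lior < Juno.

Ravi < Soren < Maya < Rhea < Vera < Aiko < Kira < Kai < Tess < Jomo < Lior < Juno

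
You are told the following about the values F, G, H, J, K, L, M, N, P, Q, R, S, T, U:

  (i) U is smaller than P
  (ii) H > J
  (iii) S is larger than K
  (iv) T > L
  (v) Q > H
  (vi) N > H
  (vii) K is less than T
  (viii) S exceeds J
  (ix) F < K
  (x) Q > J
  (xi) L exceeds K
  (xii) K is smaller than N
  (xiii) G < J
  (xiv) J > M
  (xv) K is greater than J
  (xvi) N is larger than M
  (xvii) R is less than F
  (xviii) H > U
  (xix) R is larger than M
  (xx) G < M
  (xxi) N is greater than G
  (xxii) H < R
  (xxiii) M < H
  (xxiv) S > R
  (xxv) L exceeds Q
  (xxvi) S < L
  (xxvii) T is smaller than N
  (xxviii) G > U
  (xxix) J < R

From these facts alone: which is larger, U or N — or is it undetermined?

U < G and G < M give U < M.
With M < J: U < G < M < J.
Then J < H extends the chain to H.
Then H < R extends the chain to R.
Then R < F extends the chain to F.
With F < K: U < G < M < J < H < R < F < K.
With K < S: U < G < M < J < H < R < F < K < S.
With S < L: U < G < M < J < H < R < F < K < S < L.
With L < T: U < G < M < J < H < R < F < K < S < L < T.
Then T < N extends the chain to N.
So N is larger.

N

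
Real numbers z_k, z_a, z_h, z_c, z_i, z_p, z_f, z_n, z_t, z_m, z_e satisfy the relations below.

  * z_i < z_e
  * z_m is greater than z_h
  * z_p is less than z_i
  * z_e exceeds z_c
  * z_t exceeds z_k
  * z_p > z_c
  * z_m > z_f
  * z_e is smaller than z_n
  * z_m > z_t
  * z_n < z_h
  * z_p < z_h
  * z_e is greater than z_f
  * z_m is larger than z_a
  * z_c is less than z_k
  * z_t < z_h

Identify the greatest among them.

z_m

Chaining downward from z_m: directly below it, z_f, z_a, z_t, z_h; then z_p, z_k, z_n; then z_c, z_e; then z_i.
That covers every other element, and nothing is given above z_m, so z_m is the greatest.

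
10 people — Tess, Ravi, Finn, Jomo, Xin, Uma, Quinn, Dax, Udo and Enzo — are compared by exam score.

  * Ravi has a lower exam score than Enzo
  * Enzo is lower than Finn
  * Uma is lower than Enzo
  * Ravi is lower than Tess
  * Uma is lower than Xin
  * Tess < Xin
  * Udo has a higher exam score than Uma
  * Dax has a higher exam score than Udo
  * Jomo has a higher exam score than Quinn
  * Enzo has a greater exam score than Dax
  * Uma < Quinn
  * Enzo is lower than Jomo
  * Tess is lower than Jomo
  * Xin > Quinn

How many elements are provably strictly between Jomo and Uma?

The relations place Uma below Jomo. An element lies strictly between them when it is forced above Uma and also forced below Jomo.
Above Uma: {Quinn, Udo, Dax, Enzo, Xin, Finn}. Below Jomo: {Ravi, Quinn, Tess, Udo, Dax, Enzo}.
Intersection: {Quinn, Udo, Dax, Enzo} — 4.

4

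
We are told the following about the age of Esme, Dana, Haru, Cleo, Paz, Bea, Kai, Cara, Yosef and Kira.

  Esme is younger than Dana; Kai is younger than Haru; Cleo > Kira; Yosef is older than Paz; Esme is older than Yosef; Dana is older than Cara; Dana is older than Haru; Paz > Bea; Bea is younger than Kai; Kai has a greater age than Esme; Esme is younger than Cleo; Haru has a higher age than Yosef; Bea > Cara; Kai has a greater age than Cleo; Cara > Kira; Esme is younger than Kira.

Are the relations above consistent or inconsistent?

Chaining the given relations yields Kira < Cara < Bea < Paz < Yosef < Esme, so Kira < Esme. But one relation states Esme < Kira. These cannot both hold.

inconsistent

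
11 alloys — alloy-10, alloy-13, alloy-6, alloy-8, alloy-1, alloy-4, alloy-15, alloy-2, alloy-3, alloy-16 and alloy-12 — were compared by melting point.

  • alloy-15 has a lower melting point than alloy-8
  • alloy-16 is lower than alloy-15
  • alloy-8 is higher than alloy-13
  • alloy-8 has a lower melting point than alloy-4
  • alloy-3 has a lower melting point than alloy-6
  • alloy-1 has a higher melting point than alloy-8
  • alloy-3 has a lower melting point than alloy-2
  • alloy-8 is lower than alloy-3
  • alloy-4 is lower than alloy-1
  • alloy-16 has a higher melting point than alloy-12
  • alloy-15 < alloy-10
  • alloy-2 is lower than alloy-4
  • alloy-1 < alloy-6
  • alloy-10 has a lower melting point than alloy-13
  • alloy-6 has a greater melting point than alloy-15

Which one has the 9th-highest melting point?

alloy-15

Chaining the given pairs: alloy-12 < alloy-16 < alloy-15 < alloy-10 < alloy-13 < alloy-8 < alloy-3 < alloy-2 < alloy-4 < alloy-1 < alloy-6.
Counting 9 from the largest end gives alloy-15.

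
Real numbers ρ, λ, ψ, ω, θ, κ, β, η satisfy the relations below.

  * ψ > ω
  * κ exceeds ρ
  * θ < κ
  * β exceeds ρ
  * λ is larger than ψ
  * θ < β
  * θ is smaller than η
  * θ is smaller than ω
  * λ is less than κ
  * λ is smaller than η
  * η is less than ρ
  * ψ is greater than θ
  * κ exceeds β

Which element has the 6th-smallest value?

ρ

The consecutive relations fix a unique order: θ < ω < ψ < λ < η < ρ < β < κ.
Counting 6 from the smallest end gives ρ.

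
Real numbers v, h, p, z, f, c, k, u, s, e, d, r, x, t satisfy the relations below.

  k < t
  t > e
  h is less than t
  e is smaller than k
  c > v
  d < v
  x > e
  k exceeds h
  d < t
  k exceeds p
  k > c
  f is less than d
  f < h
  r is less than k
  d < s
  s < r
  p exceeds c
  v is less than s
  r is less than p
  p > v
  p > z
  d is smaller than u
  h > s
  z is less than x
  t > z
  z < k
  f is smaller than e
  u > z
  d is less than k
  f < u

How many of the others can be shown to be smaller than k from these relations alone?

The elements the relations force below k are f, z, e, d, v, s, c, r, p, h — no chain reaches any other.
That is 10.

10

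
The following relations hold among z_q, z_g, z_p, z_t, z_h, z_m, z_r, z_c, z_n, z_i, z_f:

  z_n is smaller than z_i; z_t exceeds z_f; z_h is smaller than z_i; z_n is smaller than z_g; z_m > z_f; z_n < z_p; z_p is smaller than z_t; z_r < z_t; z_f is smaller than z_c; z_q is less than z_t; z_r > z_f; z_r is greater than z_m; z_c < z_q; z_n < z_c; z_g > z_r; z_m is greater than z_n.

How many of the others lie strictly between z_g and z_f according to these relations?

The relations place z_f below z_g. An element lies strictly between them when it is forced above z_f and also forced below z_g.
Above z_f: {z_c, z_m, z_r, z_q, z_t}. Below z_g: {z_n, z_m, z_r}.
Intersection: {z_m, z_r} — 2.

2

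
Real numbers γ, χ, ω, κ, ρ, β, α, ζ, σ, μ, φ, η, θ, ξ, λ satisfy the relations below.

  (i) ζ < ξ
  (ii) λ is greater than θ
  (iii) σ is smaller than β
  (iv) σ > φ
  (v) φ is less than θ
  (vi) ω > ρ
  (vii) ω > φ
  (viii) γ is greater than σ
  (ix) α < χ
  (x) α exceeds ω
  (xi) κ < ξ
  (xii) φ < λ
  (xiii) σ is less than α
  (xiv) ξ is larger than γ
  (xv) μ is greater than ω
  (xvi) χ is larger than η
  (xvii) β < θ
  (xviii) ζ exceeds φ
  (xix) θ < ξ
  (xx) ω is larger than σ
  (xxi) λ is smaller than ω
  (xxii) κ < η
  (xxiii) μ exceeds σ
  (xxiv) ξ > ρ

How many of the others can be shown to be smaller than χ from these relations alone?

The elements the relations force below χ are φ, κ, σ, β, θ, λ, η, ρ, ω, α — no chain reaches any other.
That is 10.

10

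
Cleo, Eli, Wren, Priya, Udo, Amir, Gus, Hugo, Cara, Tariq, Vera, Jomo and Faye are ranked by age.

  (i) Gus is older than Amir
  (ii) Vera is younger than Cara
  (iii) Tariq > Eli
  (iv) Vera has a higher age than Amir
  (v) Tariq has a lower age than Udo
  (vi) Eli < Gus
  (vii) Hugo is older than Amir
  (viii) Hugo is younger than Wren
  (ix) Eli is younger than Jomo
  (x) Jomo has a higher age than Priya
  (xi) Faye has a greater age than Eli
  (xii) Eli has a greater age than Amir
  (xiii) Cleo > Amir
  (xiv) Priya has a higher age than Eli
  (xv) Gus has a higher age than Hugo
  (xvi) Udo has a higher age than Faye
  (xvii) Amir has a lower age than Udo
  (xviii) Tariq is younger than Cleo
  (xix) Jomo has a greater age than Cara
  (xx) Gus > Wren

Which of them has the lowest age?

Amir

Hugo is not least since Amir < Hugo; Wren is not least since Hugo < Wren; Eli is not least since Amir < Eli; Tariq is not least since Eli < Tariq; Faye is not least since Eli < Faye; Priya is not least since Eli < Priya; Vera is not least since Amir < Vera; Cara is not least since Vera < Cara; Jomo is not least since Cara < Jomo; Udo is not least since Faye < Udo; Gus is not least since Wren < Gus; Cleo is not least since Tariq < Cleo.
Only Amir has nothing below it, so Amir is the lowest age.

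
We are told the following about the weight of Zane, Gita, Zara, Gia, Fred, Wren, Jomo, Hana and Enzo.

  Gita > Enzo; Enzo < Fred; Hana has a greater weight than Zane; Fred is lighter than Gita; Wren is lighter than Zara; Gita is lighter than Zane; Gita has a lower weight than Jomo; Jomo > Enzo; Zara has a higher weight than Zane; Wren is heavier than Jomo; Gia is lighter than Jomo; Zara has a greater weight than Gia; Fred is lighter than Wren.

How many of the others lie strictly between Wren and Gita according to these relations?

Chaining upward from Gita reaches: Zane, Jomo, Hana, Zara.
Chaining downward from Wren reaches: Enzo, Fred, Gia, Jomo.
Strictly between Gita and Wren are those in both lists: Jomo — 1 element.

1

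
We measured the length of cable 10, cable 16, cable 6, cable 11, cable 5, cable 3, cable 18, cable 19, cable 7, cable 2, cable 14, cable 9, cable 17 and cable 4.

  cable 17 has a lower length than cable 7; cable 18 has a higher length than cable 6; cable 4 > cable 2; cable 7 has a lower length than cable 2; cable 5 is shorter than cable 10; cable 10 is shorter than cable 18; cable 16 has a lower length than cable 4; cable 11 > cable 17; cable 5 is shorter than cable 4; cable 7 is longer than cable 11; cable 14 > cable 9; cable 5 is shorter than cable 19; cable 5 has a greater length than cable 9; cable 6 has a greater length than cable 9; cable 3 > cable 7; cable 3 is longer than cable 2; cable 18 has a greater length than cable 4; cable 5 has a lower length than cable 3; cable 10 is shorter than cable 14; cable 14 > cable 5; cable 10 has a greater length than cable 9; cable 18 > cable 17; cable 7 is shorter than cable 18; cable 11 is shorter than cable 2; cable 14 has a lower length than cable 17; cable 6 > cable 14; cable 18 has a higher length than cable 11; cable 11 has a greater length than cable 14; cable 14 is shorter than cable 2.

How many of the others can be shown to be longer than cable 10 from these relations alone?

From cable 10 the given relations immediately reach cable 14, cable 18.
From those, cable 17, cable 6, cable 11, cable 2 — 6 in total.
From those, cable 7, cable 4, cable 3 — 9 in total.
Nothing else is reachable above cable 10; 9 in all.

9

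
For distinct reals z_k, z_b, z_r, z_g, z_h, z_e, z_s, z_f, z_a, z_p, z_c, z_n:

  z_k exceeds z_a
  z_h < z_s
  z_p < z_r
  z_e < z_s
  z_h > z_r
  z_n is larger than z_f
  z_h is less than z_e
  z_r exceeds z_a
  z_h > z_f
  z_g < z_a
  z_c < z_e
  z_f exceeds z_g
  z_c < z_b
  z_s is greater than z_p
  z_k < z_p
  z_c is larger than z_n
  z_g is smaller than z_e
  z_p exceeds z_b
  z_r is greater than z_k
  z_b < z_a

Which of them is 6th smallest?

The consecutive relations fix a unique order: z_g < z_f < z_n < z_c < z_b < z_a < z_k < z_p < z_r < z_h < z_e < z_s.
Counting 6 from the smallest end gives z_a.

z_a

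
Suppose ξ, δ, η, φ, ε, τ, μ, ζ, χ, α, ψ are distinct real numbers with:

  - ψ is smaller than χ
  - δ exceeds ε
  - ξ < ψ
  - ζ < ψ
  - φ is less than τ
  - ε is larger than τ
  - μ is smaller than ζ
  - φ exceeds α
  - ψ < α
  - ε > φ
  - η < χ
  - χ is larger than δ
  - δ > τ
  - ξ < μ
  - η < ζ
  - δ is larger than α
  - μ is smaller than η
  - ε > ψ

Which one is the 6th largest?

Chaining the given pairs: ξ < μ < η < ζ < ψ < α < φ < τ < ε < δ < χ.
Counting 6 from the largest end gives α.

α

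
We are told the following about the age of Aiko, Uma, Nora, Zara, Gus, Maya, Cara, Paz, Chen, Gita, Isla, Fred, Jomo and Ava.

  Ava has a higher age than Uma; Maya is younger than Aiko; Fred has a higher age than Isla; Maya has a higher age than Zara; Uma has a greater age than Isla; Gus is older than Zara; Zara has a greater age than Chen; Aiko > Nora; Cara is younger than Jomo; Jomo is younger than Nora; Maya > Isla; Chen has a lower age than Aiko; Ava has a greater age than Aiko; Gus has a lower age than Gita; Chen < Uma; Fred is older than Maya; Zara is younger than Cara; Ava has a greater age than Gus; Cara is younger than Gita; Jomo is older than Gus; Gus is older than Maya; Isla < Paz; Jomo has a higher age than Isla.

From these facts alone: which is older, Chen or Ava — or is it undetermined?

Chen < Zara and Zara < Maya give Chen < Maya.
Then Maya < Aiko extends the chain to Aiko.
Then Aiko < Ava extends the chain to Ava.
So Ava is older.

Ava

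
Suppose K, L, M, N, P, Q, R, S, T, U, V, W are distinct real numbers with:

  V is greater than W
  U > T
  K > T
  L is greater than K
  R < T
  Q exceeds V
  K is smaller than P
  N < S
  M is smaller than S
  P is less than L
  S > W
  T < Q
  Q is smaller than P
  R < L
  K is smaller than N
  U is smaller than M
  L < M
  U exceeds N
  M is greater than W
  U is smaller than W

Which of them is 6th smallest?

The consecutive relations fix a unique order: R < T < K < N < U < W < V < Q < P < L < M < S.
Counting 6 from the smallest end gives W.

W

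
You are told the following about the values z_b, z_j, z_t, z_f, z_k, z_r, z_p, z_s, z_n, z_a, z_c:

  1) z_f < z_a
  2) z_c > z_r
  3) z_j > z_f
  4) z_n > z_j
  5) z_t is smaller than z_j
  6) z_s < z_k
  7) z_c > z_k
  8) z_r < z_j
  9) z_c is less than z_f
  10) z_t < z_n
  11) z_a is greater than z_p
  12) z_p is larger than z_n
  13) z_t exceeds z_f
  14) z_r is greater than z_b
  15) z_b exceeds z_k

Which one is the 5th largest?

The consecutive relations fix a unique order: z_s < z_k < z_b < z_r < z_c < z_f < z_t < z_j < z_n < z_p < z_a.
The 5th largest is z_t.

z_t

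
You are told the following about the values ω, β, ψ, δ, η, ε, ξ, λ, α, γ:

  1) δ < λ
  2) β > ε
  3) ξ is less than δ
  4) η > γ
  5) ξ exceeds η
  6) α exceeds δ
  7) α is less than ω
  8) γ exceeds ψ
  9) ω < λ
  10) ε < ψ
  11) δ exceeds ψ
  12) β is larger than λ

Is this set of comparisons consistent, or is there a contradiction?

consistent

Every relation is compatible with ε < ψ < γ < η < ξ < δ < α < ω < λ < β; the set is consistent.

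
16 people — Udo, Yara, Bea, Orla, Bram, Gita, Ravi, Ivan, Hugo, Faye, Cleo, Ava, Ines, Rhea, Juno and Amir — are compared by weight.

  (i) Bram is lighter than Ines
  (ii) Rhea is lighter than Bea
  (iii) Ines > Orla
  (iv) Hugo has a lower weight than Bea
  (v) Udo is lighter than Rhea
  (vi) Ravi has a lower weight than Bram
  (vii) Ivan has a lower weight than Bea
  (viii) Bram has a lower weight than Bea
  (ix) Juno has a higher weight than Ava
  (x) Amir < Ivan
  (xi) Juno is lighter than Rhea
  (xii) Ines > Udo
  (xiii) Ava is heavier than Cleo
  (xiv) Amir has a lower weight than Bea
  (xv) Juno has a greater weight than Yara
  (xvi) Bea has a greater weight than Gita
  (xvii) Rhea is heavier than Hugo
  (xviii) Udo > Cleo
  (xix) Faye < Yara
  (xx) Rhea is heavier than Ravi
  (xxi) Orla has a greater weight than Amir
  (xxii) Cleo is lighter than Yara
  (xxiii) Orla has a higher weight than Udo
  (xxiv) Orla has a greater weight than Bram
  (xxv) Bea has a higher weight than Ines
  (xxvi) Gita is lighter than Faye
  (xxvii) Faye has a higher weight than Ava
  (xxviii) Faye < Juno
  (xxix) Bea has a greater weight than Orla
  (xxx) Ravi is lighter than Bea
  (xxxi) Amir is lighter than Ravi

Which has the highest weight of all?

Bea

Chaining downward from Bea: directly below it, Gita, Amir, Ravi, Ivan, Bram, Hugo, Orla, Ines, Rhea; then Udo, Juno; then Cleo, Ava, Faye, Yara.
That covers every other element, and nothing is given above Bea, so Bea is the highest weight.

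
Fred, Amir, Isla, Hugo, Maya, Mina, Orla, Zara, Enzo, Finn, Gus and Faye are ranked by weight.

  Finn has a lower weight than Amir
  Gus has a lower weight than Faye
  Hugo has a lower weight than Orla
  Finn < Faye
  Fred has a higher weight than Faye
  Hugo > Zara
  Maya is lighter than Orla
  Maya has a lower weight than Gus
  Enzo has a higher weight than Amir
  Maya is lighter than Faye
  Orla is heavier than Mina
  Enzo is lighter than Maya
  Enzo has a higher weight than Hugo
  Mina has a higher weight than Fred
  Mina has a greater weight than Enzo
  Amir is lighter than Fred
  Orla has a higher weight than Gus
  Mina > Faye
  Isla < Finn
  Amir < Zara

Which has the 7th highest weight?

Enzo

The consecutive relations fix a unique order: Isla < Finn < Amir < Zara < Hugo < Enzo < Maya < Gus < Faye < Fred < Mina < Orla.
Counting 7 from the largest end gives Enzo.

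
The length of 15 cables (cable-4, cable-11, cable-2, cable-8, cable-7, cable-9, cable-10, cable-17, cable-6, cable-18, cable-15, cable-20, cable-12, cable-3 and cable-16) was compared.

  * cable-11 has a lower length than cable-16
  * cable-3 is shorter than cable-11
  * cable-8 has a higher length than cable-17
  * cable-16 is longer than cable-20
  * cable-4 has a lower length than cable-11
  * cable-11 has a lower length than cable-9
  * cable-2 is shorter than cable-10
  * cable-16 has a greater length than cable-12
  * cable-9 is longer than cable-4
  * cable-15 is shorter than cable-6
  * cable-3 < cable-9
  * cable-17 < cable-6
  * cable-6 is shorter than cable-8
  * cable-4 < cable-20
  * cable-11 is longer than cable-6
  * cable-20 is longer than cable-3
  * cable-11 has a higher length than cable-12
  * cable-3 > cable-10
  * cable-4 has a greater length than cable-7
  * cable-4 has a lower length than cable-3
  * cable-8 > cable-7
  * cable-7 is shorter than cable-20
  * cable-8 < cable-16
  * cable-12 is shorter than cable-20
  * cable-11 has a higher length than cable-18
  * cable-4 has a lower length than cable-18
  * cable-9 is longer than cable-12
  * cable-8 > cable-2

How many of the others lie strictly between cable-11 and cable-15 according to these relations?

1

The relations place cable-15 below cable-11. An element lies strictly between them when it is forced above cable-15 and also forced below cable-11.
Above cable-15: {cable-6, cable-8, cable-16, cable-9}. Below cable-11: {cable-7, cable-4, cable-17, cable-2, cable-10, cable-6, cable-12, cable-18, cable-3}.
Intersection: {cable-6} — 1.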